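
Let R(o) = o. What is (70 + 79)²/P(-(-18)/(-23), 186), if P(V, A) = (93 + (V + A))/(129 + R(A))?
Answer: 17871805/711 ≈ 25136.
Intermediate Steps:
P(V, A) = (93 + A + V)/(129 + A) (P(V, A) = (93 + (V + A))/(129 + A) = (93 + (A + V))/(129 + A) = (93 + A + V)/(129 + A))
(70 + 79)²/P(-(-18)/(-23), 186) = (70 + 79)²/(((93 + 186 - (-18)/(-23))/(129 + 186))) = 149²/(((93 + 186 - (-18)*(-1)/23)/315)) = 22201/(((93 + 186 - 1*18/23)/315)) = 22201/(((93 + 186 - 18/23)/315)) = 22201/(((1/315)*(6399/23))) = 22201/(711/805) = 22201*(805/711) = 17871805/711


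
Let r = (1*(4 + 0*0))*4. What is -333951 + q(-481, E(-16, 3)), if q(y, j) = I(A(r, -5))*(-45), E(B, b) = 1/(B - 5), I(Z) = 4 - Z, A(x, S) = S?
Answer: -334356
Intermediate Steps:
r = 16 (r = (1*(4 + 0))*4 = (1*4)*4 = 4*4 = 16)
E(B, b) = 1/(-5 + B)
q(y, j) = -405 (q(y, j) = (4 - 1*(-5))*(-45) = (4 + 5)*(-45) = 9*(-45) = -405)
-333951 + q(-481, E(-16, 3)) = -333951 - 405 = -334356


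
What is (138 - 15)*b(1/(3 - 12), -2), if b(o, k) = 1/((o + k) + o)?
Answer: -1107/20 ≈ -55.350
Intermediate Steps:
b(o, k) = 1/(k + 2*o) (b(o, k) = 1/((k + o) + o) = 1/(k + 2*o))
(138 - 15)*b(1/(3 - 12), -2) = (138 - 15)/(-2 + 2/(3 - 12)) = 123/(-2 + 2/(-9)) = 123/(-2 + 2*(-⅑)) = 123/(-2 - 2/9) = 123/(-20/9) = 123*(-9/20) = -1107/20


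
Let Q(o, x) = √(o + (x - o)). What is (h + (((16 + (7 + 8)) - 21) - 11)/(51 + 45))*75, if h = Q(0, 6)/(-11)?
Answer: -25/32 - 75*√6/11 ≈ -17.482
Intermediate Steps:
Q(o, x) = √x
h = -√6/11 (h = √6/(-11) = √6*(-1/11) = -√6/11 ≈ -0.22268)
(h + (((16 + (7 + 8)) - 21) - 11)/(51 + 45))*75 = (-√6/11 + (((16 + (7 + 8)) - 21) - 11)/(51 + 45))*75 = (-√6/11 + (((16 + 15) - 21) - 11)/96)*75 = (-√6/11 + ((31 - 21) - 11)*(1/96))*75 = (-√6/11 + (10 - 11)*(1/96))*75 = (-√6/11 - 1*1/96)*75 = (-√6/11 - 1/96)*75 = (-1/96 - √6/11)*75 = -25/32 - 75*√6/11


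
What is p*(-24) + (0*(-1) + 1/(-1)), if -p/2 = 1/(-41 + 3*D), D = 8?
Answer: -65/17 ≈ -3.8235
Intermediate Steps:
p = 2/17 (p = -2/(-41 + 3*8) = -2/(-41 + 24) = -2/(-17) = -2*(-1/17) = 2/17 ≈ 0.11765)
p*(-24) + (0*(-1) + 1/(-1)) = (2/17)*(-24) + (0*(-1) + 1/(-1)) = -48/17 + (0 - 1) = -48/17 - 1 = -65/17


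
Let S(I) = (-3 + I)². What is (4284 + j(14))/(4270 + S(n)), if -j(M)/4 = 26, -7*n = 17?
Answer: 102410/105337 ≈ 0.97221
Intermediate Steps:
n = -17/7 (n = -⅐*17 = -17/7 ≈ -2.4286)
j(M) = -104 (j(M) = -4*26 = -104)
(4284 + j(14))/(4270 + S(n)) = (4284 - 104)/(4270 + (-3 - 17/7)²) = 4180/(4270 + (-38/7)²) = 4180/(4270 + 1444/49) = 4180/(210674/49) = 4180*(49/210674) = 102410/105337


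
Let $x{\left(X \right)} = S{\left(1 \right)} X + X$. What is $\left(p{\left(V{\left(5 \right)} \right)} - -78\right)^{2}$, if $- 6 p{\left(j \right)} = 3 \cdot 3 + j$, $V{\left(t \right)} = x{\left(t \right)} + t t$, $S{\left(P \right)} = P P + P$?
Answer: $\frac{175561}{36} \approx 4876.7$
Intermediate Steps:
$S{\left(P \right)} = P + P^{2}$ ($S{\left(P \right)} = P^{2} + P = P + P^{2}$)
$x{\left(X \right)} = 3 X$ ($x{\left(X \right)} = 1 \left(1 + 1\right) X + X = 1 \cdot 2 X + X = 2 X + X = 3 X$)
$V{\left(t \right)} = t^{2} + 3 t$ ($V{\left(t \right)} = 3 t + t t = 3 t + t^{2} = t^{2} + 3 t$)
$p{\left(j \right)} = - \frac{3}{2} - \frac{j}{6}$ ($p{\left(j \right)} = - \frac{3 \cdot 3 + j}{6} = - \frac{9 + j}{6} = - \frac{3}{2} - \frac{j}{6}$)
$\left(p{\left(V{\left(5 \right)} \right)} - -78\right)^{2} = \left(\left(- \frac{3}{2} - \frac{5 \left(3 + 5\right)}{6}\right) - -78\right)^{2} = \left(\left(- \frac{3}{2} - \frac{5 \cdot 8}{6}\right) + 78\right)^{2} = \left(\left(- \frac{3}{2} - \frac{20}{3}\right) + 78\right)^{2} = \left(- \frac{49}{6} + 78\right)^{2} = \left(\frac{419}{6}\right)^{2} = \frac{175561}{36}$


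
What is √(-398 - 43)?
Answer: 21*I ≈ 21.0*I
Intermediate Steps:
√(-398 - 43) = √(-441) = 21*I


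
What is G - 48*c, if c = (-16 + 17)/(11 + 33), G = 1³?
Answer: -1/11 ≈ -0.090909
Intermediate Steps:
G = 1
c = 1/44 ≈ 0.022727
G - 48*c = 1 - 48*1/44 = 1 - 12/11 = -1/11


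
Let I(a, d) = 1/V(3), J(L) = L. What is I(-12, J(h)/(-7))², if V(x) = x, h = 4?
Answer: ⅑ ≈ 0.11111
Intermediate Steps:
I(a, d) = ⅓ (I(a, d) = 1/3 = ⅓)
I(-12, J(h)/(-7))² = (⅓)² = ⅑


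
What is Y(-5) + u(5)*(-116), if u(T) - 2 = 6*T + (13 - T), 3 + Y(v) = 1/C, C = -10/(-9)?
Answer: -46421/10 ≈ -4642.1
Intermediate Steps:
C = 10/9 (C = -10*(-⅑) = 10/9 ≈ 1.1111)
Y(v) = -21/10 (Y(v) = -3 + 1/(10/9) = -3 + 9/10 = -21/10)
u(T) = 15 + 5*T (u(T) = 2 + (6*T + (13 - T)) = 2 + (13 + 5*T) = 15 + 5*T)
Y(-5) + u(5)*(-116) = -21/10 + (15 + 5*5)*(-116) = -21/10 + (15 + 25)*(-116) = -21/10 + 40*(-116) = -21/10 - 4640 = -46421/10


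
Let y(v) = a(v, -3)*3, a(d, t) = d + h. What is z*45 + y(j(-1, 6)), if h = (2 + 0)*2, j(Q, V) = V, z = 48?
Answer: 2190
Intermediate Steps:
h = 4 (h = 2*2 = 4)
a(d, t) = 4 + d (a(d, t) = d + 4 = 4 + d)
y(v) = 12 + 3*v (y(v) = (4 + v)*3 = 12 + 3*v)
z*45 + y(j(-1, 6)) = 48*45 + (12 + 3*6) = 2160 + (12 + 18) = 2160 + 30 = 2190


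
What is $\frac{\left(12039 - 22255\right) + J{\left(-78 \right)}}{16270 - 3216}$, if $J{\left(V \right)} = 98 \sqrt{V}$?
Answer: $- \frac{5108}{6527} + \frac{49 i \sqrt{78}}{6527} \approx -0.7826 + 0.066303 i$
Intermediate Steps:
$\frac{\left(12039 - 22255\right) + J{\left(-78 \right)}}{16270 - 3216} = \frac{\left(12039 - 22255\right) + 98 \sqrt{-78}}{16270 - 3216} = \frac{\left(12039 - 22255\right) + 98 i \sqrt{78}}{13054} = \left(-10216 + 98 i \sqrt{78}\right) \frac{1}{13054} = - \frac{5108}{6527} + \frac{49 i \sqrt{78}}{6527}$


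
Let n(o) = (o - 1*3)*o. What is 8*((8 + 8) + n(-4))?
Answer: 352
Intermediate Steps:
n(o) = o*(-3 + o) (n(o) = (o - 3)*o = (-3 + o)*o = o*(-3 + o))
8*((8 + 8) + n(-4)) = 8*((8 + 8) - 4*(-3 - 4)) = 8*(16 - 4*(-7)) = 8*(16 + 28) = 8*44 = 352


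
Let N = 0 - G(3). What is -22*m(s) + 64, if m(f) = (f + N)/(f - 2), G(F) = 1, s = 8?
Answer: 115/3 ≈ 38.333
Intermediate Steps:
N = -1 (N = 0 - 1*1 = 0 - 1 = -1)
m(f) = (-1 + f)/(-2 + f) (m(f) = (f - 1)/(f - 2) = (-1 + f)/(-2 + f))
-22*m(s) + 64 = -22*(-1 + 8)/(-2 + 8) + 64 = -22*7/6 + 64 = -77/3 + 64 = 115/3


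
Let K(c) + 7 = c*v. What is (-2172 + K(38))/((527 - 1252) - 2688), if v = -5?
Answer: 2369/3413 ≈ 0.69411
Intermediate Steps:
K(c) = -7 - 5*c (K(c) = -7 + c*(-5) = -7 - 5*c)
(-2172 + K(38))/((527 - 1252) - 2688) = (-2172 + (-7 - 5*38))/((527 - 1252) - 2688) = (-2172 + (-7 - 190))/(-725 - 2688) = (-2172 - 197)/(-3413) = -2369*(-1/3413) = 2369/3413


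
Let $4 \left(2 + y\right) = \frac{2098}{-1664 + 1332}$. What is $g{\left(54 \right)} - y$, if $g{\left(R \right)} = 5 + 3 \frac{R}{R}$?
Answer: $\frac{7689}{664} \approx 11.58$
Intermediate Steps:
$y = - \frac{2377}{664}$ ($y = -2 + \frac{2098 \frac{1}{-1664 + 1332}}{4} = -2 + \frac{2098 \frac{1}{-332}}{4} = -2 + \frac{2098 \left(- \frac{1}{332}\right)}{4} = -2 + \frac{1}{4} \left(- \frac{1049}{166}\right) = -2 - \frac{1049}{664} = - \frac{2377}{664} \approx -3.5798$)
$g{\left(R \right)} = 8$ ($g{\left(R \right)} = 5 + 3 \cdot 1 = 5 + 3 = 8$)
$g{\left(54 \right)} - y = 8 - - \frac{2377}{664} = 8 + \frac{2377}{664} = \frac{7689}{664}$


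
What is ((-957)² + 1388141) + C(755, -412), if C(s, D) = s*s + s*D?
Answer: 2562955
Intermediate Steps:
C(s, D) = s² + D*s
((-957)² + 1388141) + C(755, -412) = ((-957)² + 1388141) + 755*(-412 + 755) = (915849 + 1388141) + 755*343 = 2303990 + 258965 = 2562955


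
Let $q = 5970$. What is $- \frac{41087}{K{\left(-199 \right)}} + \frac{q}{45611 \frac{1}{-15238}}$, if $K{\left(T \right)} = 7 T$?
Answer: $- \frac{124848388823}{63536123} \approx -1965.0$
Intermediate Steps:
$- \frac{41087}{K{\left(-199 \right)}} + \frac{q}{45611 \frac{1}{-15238}} = - \frac{41087}{7 \left(-199\right)} + \frac{5970}{45611 \frac{1}{-15238}} = - \frac{41087}{-1393} + \frac{5970}{45611 \left(- \frac{1}{15238}\right)} = \left(-41087\right) \left(- \frac{1}{1393}\right) + \frac{5970}{- \frac{45611}{15238}} = \frac{41087}{1393} + 5970 \left(- \frac{15238}{45611}\right) = \frac{41087}{1393} - \frac{90970860}{45611} = - \frac{124848388823}{63536123}$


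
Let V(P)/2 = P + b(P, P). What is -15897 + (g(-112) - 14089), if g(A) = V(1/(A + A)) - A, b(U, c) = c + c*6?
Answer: -418237/14 ≈ -29874.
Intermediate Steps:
b(U, c) = 7*c (b(U, c) = c + 6*c = 7*c)
V(P) = 16*P (V(P) = 2*(P + 7*P) = 2*(8*P) = 16*P)
g(A) = -A + 8/A (g(A) = 16/(A + A) - A = 16/((2*A)) - A = 16*(1/(2*A)) - A = 8/A - A = -A + 8/A)
-15897 + (g(-112) - 14089) = -15897 + ((-1*(-112) + 8/(-112)) - 14089) = -15897 + ((112 + 8*(-1/112)) - 14089) = -15897 + ((112 - 1/14) - 14089) = -15897 + (1567/14 - 14089) = -15897 - 195679/14 = -418237/14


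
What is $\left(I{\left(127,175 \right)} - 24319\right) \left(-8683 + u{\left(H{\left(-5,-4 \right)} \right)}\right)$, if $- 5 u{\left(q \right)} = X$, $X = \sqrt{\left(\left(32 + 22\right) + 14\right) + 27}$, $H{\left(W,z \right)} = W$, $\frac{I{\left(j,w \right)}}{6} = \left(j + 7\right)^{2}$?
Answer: $-724309811 - \frac{83417 \sqrt{95}}{5} \approx -7.2447 \cdot 10^{8}$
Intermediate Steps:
$I{\left(j,w \right)} = 6 \left(7 + j\right)^{2}$ ($I{\left(j,w \right)} = 6 \left(j + 7\right)^{2} = 6 \left(7 + j\right)^{2}$)
$X = \sqrt{95}$ ($X = \sqrt{\left(54 + 14\right) + 27} = \sqrt{68 + 27} = \sqrt{95} \approx 9.7468$)
$u{\left(q \right)} = - \frac{\sqrt{95}}{5}$
$\left(I{\left(127,175 \right)} - 24319\right) \left(-8683 + u{\left(H{\left(-5,-4 \right)} \right)}\right) = \left(6 \left(7 + 127\right)^{2} - 24319\right) \left(-8683 - \frac{\sqrt{95}}{5}\right) = \left(6 \cdot 134^{2} - 24319\right) \left(-8683 - \frac{\sqrt{95}}{5}\right) = \left(6 \cdot 17956 - 24319\right) \left(-8683 - \frac{\sqrt{95}}{5}\right) = \left(107736 - 24319\right) \left(-8683 - \frac{\sqrt{95}}{5}\right) = 83417 \left(-8683 - \frac{\sqrt{95}}{5}\right) = -724309811 - \frac{83417 \sqrt{95}}{5}$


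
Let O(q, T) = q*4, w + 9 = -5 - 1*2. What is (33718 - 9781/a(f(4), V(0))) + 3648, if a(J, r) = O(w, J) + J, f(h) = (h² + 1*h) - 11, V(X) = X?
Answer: 2064911/55 ≈ 37544.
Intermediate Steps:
w = -16 (w = -9 + (-5 - 1*2) = -9 + (-5 - 2) = -9 - 7 = -16)
O(q, T) = 4*q
f(h) = -11 + h + h² (f(h) = (h² + h) - 11 = (h + h²) - 11 = -11 + h + h²)
a(J, r) = -64 + J (a(J, r) = 4*(-16) + J = -64 + J)
(33718 - 9781/a(f(4), V(0))) + 3648 = (33718 - 9781/(-64 + (-11 + 4 + 4²))) + 3648 = (33718 - 9781/(-64 + (-11 + 4 + 16))) + 3648 = (33718 - 9781/(-64 + 9)) + 3648 = (33718 - 9781/(-55)) + 3648 = (33718 - 9781*(-1/55)) + 3648 = (33718 + 9781/55) + 3648 = 1864271/55 + 3648 = 2064911/55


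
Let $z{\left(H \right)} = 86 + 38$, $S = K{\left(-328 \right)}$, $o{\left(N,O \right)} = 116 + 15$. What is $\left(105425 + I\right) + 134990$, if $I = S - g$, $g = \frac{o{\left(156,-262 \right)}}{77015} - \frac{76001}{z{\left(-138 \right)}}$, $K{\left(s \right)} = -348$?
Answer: $\frac{2298459441391}{9549860} \approx 2.4068 \cdot 10^{5}$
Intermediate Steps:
$o{\left(N,O \right)} = 131$
$S = -348$
$z{\left(H \right)} = 124$
$g = - \frac{5853200771}{9549860}$ ($g = \frac{131}{77015} - \frac{76001}{124} = - \frac{5853200771}{9549860} \approx -612.91$)
$I = \frac{2529849491}{9549860}$ ($I = -348 - - \frac{5853200771}{9549860} = -348 + \frac{5853200771}{9549860} = \frac{2529849491}{9549860} \approx 264.91$)
$\left(105425 + I\right) + 134990 = \left(105425 + \frac{2529849491}{9549860}\right) + 134990 = \frac{1009323839991}{9549860} + 134990 = \frac{2298459441391}{9549860}$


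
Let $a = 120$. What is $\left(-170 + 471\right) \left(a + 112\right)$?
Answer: $69832$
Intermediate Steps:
$\left(-170 + 471\right) \left(a + 112\right) = \left(-170 + 471\right) \left(120 + 112\right) = 301 \cdot 232 = 69832$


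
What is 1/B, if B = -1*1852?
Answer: -1/1852 ≈ -0.00053996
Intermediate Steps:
B = -1852
1/B = 1/(-1852) = -1/1852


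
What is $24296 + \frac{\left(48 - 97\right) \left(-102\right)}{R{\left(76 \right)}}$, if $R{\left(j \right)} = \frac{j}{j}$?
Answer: $29294$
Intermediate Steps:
$R{\left(j \right)} = 1$
$24296 + \frac{\left(48 - 97\right) \left(-102\right)}{R{\left(76 \right)}} = 24296 + \frac{\left(48 - 97\right) \left(-102\right)}{1} = 24296 + \left(-49\right) \left(-102\right) 1 = 24296 + 4998 \cdot 1 = 24296 + 4998 = 29294$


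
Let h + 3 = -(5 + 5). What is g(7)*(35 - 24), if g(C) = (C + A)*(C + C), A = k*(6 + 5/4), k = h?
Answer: -26873/2 ≈ -13437.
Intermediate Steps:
h = -13 (h = -3 - (5 + 5) = -3 - 1*10 = -3 - 10 = -13)
k = -13
A = -377/4 (A = -13*(6 + 5/4) = -13*29/4 = -377/4 ≈ -94.250)
g(C) = 2*C*(-377/4 + C) (g(C) = (C - 377/4)*(C + C) = (-377/4 + C)*(2*C) = 2*C*(-377/4 + C))
g(7)*(35 - 24) = ((½)*7*(-377 + 4*7))*(35 - 24) = ((½)*7*(-377 + 28))*11 = ((½)*7*(-349))*11 = -2443/2*11 = -26873/2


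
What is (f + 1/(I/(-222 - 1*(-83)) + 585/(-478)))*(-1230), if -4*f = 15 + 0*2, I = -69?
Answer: 203106415/32222 ≈ 6303.3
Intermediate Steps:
f = -15/4 (f = -(15 + 0*2)/4 = -(15 + 0)/4 = -¼*15 = -15/4 ≈ -3.7500)
(f + 1/(I/(-222 - 1*(-83)) + 585/(-478)))*(-1230) = (-15/4 + 1/(-69/(-222 - 1*(-83)) + 585/(-478)))*(-1230) = (-15/4 + 1/(-69/(-222 + 83) + 585*(-1/478)))*(-1230) = (-15/4 + 1/(-69/(-139) - 585/478))*(-1230) = (-15/4 + 1/(-69*(-1/139) - 585/478))*(-1230) = (-15/4 + 1/(69/139 - 585/478))*(-1230) = (-15/4 + 1/(-48333/66442))*(-1230) = (-15/4 - 66442/48333)*(-1230) = -990763/193332*(-1230) = 203106415/32222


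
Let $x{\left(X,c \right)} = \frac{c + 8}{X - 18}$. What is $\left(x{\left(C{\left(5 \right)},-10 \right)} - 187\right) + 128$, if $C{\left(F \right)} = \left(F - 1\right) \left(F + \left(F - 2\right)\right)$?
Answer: $- \frac{414}{7} \approx -59.143$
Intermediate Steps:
$C{\left(F \right)} = \left(-1 + F\right) \left(-2 + 2 F\right)$ ($C{\left(F \right)} = \left(-1 + F\right) \left(F + \left(-2 + F\right)\right) = \left(-1 + F\right) \left(-2 + 2 F\right)$)
$x{\left(X,c \right)} = \frac{8 + c}{-18 + X}$
$\left(x{\left(C{\left(5 \right)},-10 \right)} - 187\right) + 128 = \left(\frac{8 - 10}{-18 + \left(2 - 20 + 2 \cdot 5^{2}\right)} - 187\right) + 128 = \left(\frac{1}{-18 + \left(2 - 20 + 2 \cdot 25\right)} \left(-2\right) - 187\right) + 128 = \left(\frac{1}{-18 + \left(2 - 20 + 50\right)} \left(-2\right) - 187\right) + 128 = \left(\frac{1}{-18 + 32} \left(-2\right) - 187\right) + 128 = \left(\frac{1}{14} \left(-2\right) - 187\right) + 128 = \left(- \frac{1}{7} - 187\right) + 128 = - \frac{1310}{7} + 128 = - \frac{414}{7}$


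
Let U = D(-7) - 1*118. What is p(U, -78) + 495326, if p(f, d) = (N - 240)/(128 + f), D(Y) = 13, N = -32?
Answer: 11392226/23 ≈ 4.9531e+5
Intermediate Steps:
U = -105 (U = 13 - 1*118 = 13 - 118 = -105)
p(f, d) = -272/(128 + f) (p(f, d) = (-32 - 240)/(128 + f) = -272/(128 + f))
p(U, -78) + 495326 = -272/(128 - 105) + 495326 = -272/23 + 495326 = 11392226/23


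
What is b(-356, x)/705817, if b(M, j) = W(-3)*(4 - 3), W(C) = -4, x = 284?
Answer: -4/705817 ≈ -5.6672e-6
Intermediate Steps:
b(M, j) = -4 (b(M, j) = -4*(4 - 3) = -4*1 = -4)
b(-356, x)/705817 = -4/705817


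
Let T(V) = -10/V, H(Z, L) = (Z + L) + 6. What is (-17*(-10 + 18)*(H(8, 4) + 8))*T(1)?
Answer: 35360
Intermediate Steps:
H(Z, L) = 6 + L + Z (H(Z, L) = (L + Z) + 6 = 6 + L + Z)
(-17*(-10 + 18)*(H(8, 4) + 8))*T(1) = (-17*(-10 + 18)*((6 + 4 + 8) + 8))*(-10/1) = (-136*(18 + 8))*(-10*1) = -136*26*(-10) = -17*208*(-10) = -3536*(-10) = 35360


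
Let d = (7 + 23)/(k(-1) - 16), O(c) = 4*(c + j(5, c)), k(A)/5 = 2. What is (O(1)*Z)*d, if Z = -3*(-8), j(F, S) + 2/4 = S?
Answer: -720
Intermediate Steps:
j(F, S) = -½ + S
k(A) = 10 (k(A) = 5*2 = 10)
O(c) = -2 + 8*c (O(c) = 4*(c + (-½ + c)) = 4*(-½ + 2*c) = -2 + 8*c)
Z = 24
d = -5 (d = (7 + 23)/(10 - 16) = 30/(-6) = 30*(-⅙) = -5)
(O(1)*Z)*d = ((-2 + 8*1)*24)*(-5) = ((-2 + 8)*24)*(-5) = (6*24)*(-5) = 144*(-5) = -720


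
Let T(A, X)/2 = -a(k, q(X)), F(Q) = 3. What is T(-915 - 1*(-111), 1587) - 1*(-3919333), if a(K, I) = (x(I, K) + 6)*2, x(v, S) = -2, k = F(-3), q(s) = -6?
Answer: 3919317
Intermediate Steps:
k = 3
a(K, I) = 8 (a(K, I) = (-2 + 6)*2 = 4*2 = 8)
T(A, X) = -16 (T(A, X) = 2*(-1*8) = 2*(-8) = -16)
T(-915 - 1*(-111), 1587) - 1*(-3919333) = -16 - 1*(-3919333) = -16 + 3919333 = 3919317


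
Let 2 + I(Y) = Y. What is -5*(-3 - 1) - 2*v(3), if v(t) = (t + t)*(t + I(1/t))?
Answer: 4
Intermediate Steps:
I(Y) = -2 + Y
v(t) = 2*t*(-2 + t + 1/t) (v(t) = (t + t)*(t + (-2 + 1/t)) = (2*t)*(-2 + t + 1/t) = 2*t*(-2 + t + 1/t))
-5*(-3 - 1) - 2*v(3) = -5*(-3 - 1) - 2*(2 + 2*3*(-2 + 3)) = -5*(-4) - 2*(2 + 2*3*1) = 20 - 2*(2 + 6) = 20 - 2*8 = 20 - 16 = 4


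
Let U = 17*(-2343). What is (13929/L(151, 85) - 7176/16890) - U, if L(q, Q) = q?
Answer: 16969793554/425065 ≈ 39923.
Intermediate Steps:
U = -39831
(13929/L(151, 85) - 7176/16890) - U = (13929/151 - 7176/16890) - 1*(-39831) = (13929*(1/151) - 7176*1/16890) + 39831 = (13929/151 - 1196/2815) + 39831 = 39029539/425065 + 39831 = 16969793554/425065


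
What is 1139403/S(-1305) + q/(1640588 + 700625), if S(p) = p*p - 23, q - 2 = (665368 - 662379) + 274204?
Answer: 448521250747/569584345918 ≈ 0.78745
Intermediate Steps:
q = 277195 (q = 2 + ((665368 - 662379) + 274204) = 2 + (2989 + 274204) = 2 + 277193 = 277195)
S(p) = -23 + p² (S(p) = p² - 23 = -23 + p²)
1139403/S(-1305) + q/(1640588 + 700625) = 1139403/(-23 + (-1305)²) + 277195/(1640588 + 700625) = 1139403/(-23 + 1703025) + 277195/2341213 = 1139403/1703002 + 277195*(1/2341213) = 1139403*(1/1703002) + 277195/2341213 = 1139403/1703002 + 277195/2341213 = 448521250747/569584345918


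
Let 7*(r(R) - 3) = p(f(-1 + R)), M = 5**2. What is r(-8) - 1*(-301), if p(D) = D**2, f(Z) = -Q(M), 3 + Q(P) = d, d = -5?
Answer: 2192/7 ≈ 313.14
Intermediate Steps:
M = 25
Q(P) = -8 (Q(P) = -3 - 5 = -8)
f(Z) = 8 (f(Z) = -1*(-8) = 8)
r(R) = 85/7 (r(R) = 3 + (1/7)*8**2 = 3 + (1/7)*64 = 3 + 64/7 = 85/7)
r(-8) - 1*(-301) = 85/7 - 1*(-301) = 85/7 + 301 = 2192/7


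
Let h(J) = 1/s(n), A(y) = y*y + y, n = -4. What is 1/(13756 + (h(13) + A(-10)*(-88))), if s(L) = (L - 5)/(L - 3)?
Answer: 9/52531 ≈ 0.00017133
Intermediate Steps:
A(y) = y + y² (A(y) = y² + y = y + y²)
s(L) = (-5 + L)/(-3 + L)
h(J) = 7/9 (h(J) = 1/((-5 - 4)/(-3 - 4)) = 1/(-9/(-7)) = 1/(-⅐*(-9)) = 1/(9/7) = 7/9)
1/(13756 + (h(13) + A(-10)*(-88))) = 1/(13756 + (7/9 - 10*(1 - 10)*(-88))) = 1/(13756 + (7/9 - 10*(-9)*(-88))) = 1/(13756 + (7/9 + 90*(-88))) = 1/(13756 + (7/9 - 7920)) = 1/(13756 - 71273/9) = 1/(52531/9) = 9/52531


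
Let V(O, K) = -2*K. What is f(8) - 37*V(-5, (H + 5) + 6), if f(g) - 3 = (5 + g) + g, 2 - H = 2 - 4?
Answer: 1134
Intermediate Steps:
H = 4 (H = 2 - (2 - 4) = 2 - 1*(-2) = 2 + 2 = 4)
f(g) = 8 + 2*g (f(g) = 3 + ((5 + g) + g) = 3 + (5 + 2*g) = 8 + 2*g)
f(8) - 37*V(-5, (H + 5) + 6) = (8 + 2*8) - (-74)*((4 + 5) + 6) = (8 + 16) - (-74)*(9 + 6) = 24 - (-74)*15 = 24 - 37*(-30) = 24 + 1110 = 1134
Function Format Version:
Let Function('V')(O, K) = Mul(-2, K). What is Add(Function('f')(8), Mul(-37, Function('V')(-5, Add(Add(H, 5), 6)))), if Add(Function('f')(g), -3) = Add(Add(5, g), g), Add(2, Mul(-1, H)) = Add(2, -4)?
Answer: 1134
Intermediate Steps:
H = 4 (H = Add(2, Mul(-1, Add(2, -4))) = Add(2, Mul(-1, -2)) = Add(2, 2) = 4)
Function('f')(g) = Add(8, Mul(2, g)) (Function('f')(g) = Add(3, Add(Add(5, g), g)) = Add(3, Add(5, Mul(2, g))) = Add(8, Mul(2, g)))
Add(Function('f')(8), Mul(-37, Function('V')(-5, Add(Add(H, 5), 6)))) = Add(Add(8, Mul(2, 8)), Mul(-37, Mul(-2, Add(Add(4, 5), 6)))) = Add(Add(8, 16), Mul(-37, Mul(-2, Add(9, 6)))) = Add(24, Mul(-37, Mul(-2, 15))) = Add(24, Mul(-37, -30)) = Add(24, 1110) = 1134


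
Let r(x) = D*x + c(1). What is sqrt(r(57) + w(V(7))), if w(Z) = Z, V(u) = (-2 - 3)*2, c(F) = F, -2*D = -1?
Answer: sqrt(78)/2 ≈ 4.4159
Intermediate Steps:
D = 1/2 (D = -1/2*(-1) = 1/2 ≈ 0.50000)
V(u) = -10 (V(u) = -5*2 = -10)
r(x) = 1 + x/2 (r(x) = x/2 + 1 = 1 + x/2)
sqrt(r(57) + w(V(7))) = sqrt((1 + (1/2)*57) - 10) = sqrt((1 + 57/2) - 10) = sqrt(59/2 - 10) = sqrt(39/2) = sqrt(78)/2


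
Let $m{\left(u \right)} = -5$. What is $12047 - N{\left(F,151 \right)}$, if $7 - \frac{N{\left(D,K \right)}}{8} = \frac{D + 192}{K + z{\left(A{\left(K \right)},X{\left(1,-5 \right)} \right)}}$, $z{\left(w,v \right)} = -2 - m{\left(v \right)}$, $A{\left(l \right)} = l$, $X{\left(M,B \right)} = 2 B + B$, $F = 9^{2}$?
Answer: $\frac{132057}{11} \approx 12005.0$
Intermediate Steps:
$F = 81$
$X{\left(M,B \right)} = 3 B$
$z{\left(w,v \right)} = 3$ ($z{\left(w,v \right)} = -2 - -5 = -2 + 5 = 3$)
$N{\left(D,K \right)} = 56 - \frac{8 \left(192 + D\right)}{3 + K}$ ($N{\left(D,K \right)} = 56 - 8 \frac{D + 192}{K + 3} = 56 - 8 \frac{192 + D}{3 + K} = 56 - \frac{8 \left(192 + D\right)}{3 + K}$)
$12047 - N{\left(F,151 \right)} = 12047 - \frac{8 \left(-171 - 81 + 7 \cdot 151\right)}{3 + 151} = 12047 - \frac{8 \left(-171 - 81 + 1057\right)}{154} = 12047 - 8 \cdot \frac{1}{154} \cdot 805 = 12047 - \frac{460}{11} = \frac{132057}{11}$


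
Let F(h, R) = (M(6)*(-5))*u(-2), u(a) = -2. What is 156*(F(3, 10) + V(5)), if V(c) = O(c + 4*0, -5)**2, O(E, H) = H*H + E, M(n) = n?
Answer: 149760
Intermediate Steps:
O(E, H) = E + H**2 (O(E, H) = H**2 + E = E + H**2)
F(h, R) = 60 (F(h, R) = (6*(-5))*(-2) = -30*(-2) = 60)
V(c) = (25 + c)**2 (V(c) = ((c + 4*0) + (-5)**2)**2 = ((c + 0) + 25)**2 = (c + 25)**2 = (25 + c)**2)
156*(F(3, 10) + V(5)) = 156*(60 + (25 + 5)**2) = 156*(60 + 30**2) = 156*(60 + 900) = 156*960 = 149760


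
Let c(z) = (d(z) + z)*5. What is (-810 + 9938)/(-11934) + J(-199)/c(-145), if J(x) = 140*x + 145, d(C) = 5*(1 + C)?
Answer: 29127221/5161455 ≈ 5.6432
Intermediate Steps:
d(C) = 5 + 5*C
c(z) = 25 + 30*z (c(z) = ((5 + 5*z) + z)*5 = (5 + 6*z)*5 = 25 + 30*z)
J(x) = 145 + 140*x
(-810 + 9938)/(-11934) + J(-199)/c(-145) = (-810 + 9938)/(-11934) + (145 + 140*(-199))/(25 + 30*(-145)) = 9128*(-1/11934) + (145 - 27860)/(25 - 4350) = -4564/5967 - 27715/(-4325) = -4564/5967 - 27715*(-1/4325) = -4564/5967 + 5543/865 = 29127221/5161455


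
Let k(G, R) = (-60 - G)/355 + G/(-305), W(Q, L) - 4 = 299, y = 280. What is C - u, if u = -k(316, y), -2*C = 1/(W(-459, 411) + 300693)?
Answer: -27313602679/13036136760 ≈ -2.0952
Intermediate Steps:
W(Q, L) = 303 (W(Q, L) = 4 + 299 = 303)
k(G, R) = -12/71 - 132*G/21655 (k(G, R) = (-60 - G)*(1/355) + G*(-1/305) = (-12/71 - G/355) - G/305 = -12/71 - 132*G/21655)
C = -1/601992 (C = -1/(2*(303 + 300693)) = -½/300996 = -½*1/300996 = -1/601992 ≈ -1.6612e-6)
u = 45372/21655 (u = -(-12/71 - 132/21655*316) = -(-12/71 - 41712/21655) = -1*(-45372/21655) = 45372/21655 ≈ 2.0952)
C - u = -1/601992 - 1*45372/21655 = -1/601992 - 45372/21655 = -27313602679/13036136760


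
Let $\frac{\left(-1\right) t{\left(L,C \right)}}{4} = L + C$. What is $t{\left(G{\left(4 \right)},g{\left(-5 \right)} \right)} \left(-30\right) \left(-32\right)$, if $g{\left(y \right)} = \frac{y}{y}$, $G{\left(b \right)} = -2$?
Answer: $3840$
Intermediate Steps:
$g{\left(y \right)} = 1$
$t{\left(L,C \right)} = - 4 C - 4 L$ ($t{\left(L,C \right)} = - 4 \left(L + C\right) = - 4 \left(C + L\right) = - 4 C - 4 L$)
$t{\left(G{\left(4 \right)},g{\left(-5 \right)} \right)} \left(-30\right) \left(-32\right) = \left(\left(-4\right) 1 - -8\right) \left(-30\right) \left(-32\right) = \left(-4 + 8\right) \left(-30\right) \left(-32\right) = 4 \left(-30\right) \left(-32\right) = \left(-120\right) \left(-32\right) = 3840$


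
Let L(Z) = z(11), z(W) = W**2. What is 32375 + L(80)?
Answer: 32496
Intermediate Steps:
L(Z) = 121 (L(Z) = 11**2 = 121)
32375 + L(80) = 32375 + 121 = 32496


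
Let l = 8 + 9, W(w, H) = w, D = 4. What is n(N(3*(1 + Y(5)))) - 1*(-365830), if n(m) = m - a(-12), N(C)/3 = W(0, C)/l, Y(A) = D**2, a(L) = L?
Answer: 365842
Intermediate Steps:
l = 17
Y(A) = 16 (Y(A) = 4**2 = 16)
N(C) = 0 (N(C) = 3*(0/17) = 3*(0*(1/17)) = 3*0 = 0)
n(m) = 12 + m (n(m) = m - 1*(-12) = m + 12 = 12 + m)
n(N(3*(1 + Y(5)))) - 1*(-365830) = (12 + 0) - 1*(-365830) = 12 + 365830 = 365842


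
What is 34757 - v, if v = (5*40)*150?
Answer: 4757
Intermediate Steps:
v = 30000 (v = 200*150 = 30000)
34757 - v = 34757 - 1*30000 = 34757 - 30000 = 4757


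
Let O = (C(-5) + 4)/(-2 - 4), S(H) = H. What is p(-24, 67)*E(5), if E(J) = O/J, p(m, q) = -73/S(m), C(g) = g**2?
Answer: -2117/720 ≈ -2.9403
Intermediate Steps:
p(m, q) = -73/m
O = -29/6 (O = ((-5)**2 + 4)/(-2 - 4) = (25 + 4)/(-6) = 29*(-1/6) = -29/6 ≈ -4.8333)
E(J) = -29/(6*J)
p(-24, 67)*E(5) = (-73/(-24))*(-29/6/5) = (-73*(-1/24))*(-29/6*1/5) = (73/24)*(-29/30) = -2117/720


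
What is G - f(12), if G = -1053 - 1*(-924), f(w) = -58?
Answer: -71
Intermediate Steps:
G = -129 (G = -1053 + 924 = -129)
G - f(12) = -129 - 1*(-58) = -129 + 58 = -71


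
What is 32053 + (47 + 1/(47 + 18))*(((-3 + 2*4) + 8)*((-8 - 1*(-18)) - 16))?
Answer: 141929/5 ≈ 28386.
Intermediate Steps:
32053 + (47 + 1/(47 + 18))*(((-3 + 2*4) + 8)*((-8 - 1*(-18)) - 16)) = 32053 + (47 + 1/65)*(((-3 + 8) + 8)*((-8 + 18) - 16)) = 32053 + (47 + 1/65)*((5 + 8)*(10 - 16)) = 32053 + 3056*(13*(-6))/65 = 32053 + (3056/65)*(-78) = 32053 - 18336/5 = 141929/5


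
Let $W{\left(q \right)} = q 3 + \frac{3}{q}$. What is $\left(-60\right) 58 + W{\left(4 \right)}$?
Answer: $- \frac{13869}{4} \approx -3467.3$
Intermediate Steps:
$W{\left(q \right)} = 3 q + \frac{3}{q}$
$\left(-60\right) 58 + W{\left(4 \right)} = \left(-60\right) 58 + \left(3 \cdot 4 + \frac{3}{4}\right) = -3480 + \left(12 + 3 \cdot \frac{1}{4}\right) = -3480 + \left(12 + \frac{3}{4}\right) = -3480 + \frac{51}{4} = - \frac{13869}{4}$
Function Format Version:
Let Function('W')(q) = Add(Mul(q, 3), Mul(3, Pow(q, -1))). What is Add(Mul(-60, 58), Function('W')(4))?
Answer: Rational(-13869, 4) ≈ -3467.3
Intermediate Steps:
Function('W')(q) = Add(Mul(3, q), Mul(3, Pow(q, -1)))
Add(Mul(-60, 58), Function('W')(4)) = Add(Mul(-60, 58), Add(Mul(3, 4), Mul(3, Pow(4, -1)))) = Add(-3480, Add(12, Mul(3, Rational(1, 4)))) = Add(-3480, Add(12, Rational(3, 4))) = Add(-3480, Rational(51, 4)) = Rational(-13869, 4)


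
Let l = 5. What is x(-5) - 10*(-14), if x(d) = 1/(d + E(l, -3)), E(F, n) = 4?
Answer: 139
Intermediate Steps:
x(d) = 1/(4 + d) (x(d) = 1/(d + 4) = 1/(4 + d))
x(-5) - 10*(-14) = 1/(4 - 5) - 10*(-14) = 1/(-1) + 140 = -1 + 140 = 139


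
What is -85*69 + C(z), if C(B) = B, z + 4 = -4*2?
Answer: -5877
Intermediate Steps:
z = -12 (z = -4 - 4*2 = -4 - 8 = -12)
-85*69 + C(z) = -85*69 - 12 = -5865 - 12 = -5877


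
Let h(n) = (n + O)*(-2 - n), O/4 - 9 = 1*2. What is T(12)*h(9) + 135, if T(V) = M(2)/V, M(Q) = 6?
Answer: -313/2 ≈ -156.50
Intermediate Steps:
O = 44 (O = 36 + 4*(1*2) = 36 + 4*2 = 36 + 8 = 44)
h(n) = (-2 - n)*(44 + n) (h(n) = (n + 44)*(-2 - n) = (44 + n)*(-2 - n) = (-2 - n)*(44 + n))
T(V) = 6/V
T(12)*h(9) + 135 = (6/12)*(-88 - 1*9² - 46*9) + 135 = (6*(1/12))*(-88 - 1*81 - 414) + 135 = (-88 - 81 - 414)/2 + 135 = (½)*(-583) + 135 = -583/2 + 135 = -313/2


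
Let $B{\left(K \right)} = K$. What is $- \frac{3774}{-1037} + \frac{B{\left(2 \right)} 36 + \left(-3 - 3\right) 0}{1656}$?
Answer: $\frac{5167}{1403} \approx 3.6828$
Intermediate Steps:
$- \frac{3774}{-1037} + \frac{B{\left(2 \right)} 36 + \left(-3 - 3\right) 0}{1656} = - \frac{3774}{-1037} + \frac{2 \cdot 36 + \left(-3 - 3\right) 0}{1656} = \left(-3774\right) \left(- \frac{1}{1037}\right) + \left(72 - 0\right) \frac{1}{1656} = \frac{222}{61} + \left(72 + 0\right) \frac{1}{1656} = \frac{222}{61} + 72 \cdot \frac{1}{1656} = \frac{222}{61} + \frac{1}{23} = \frac{5167}{1403}$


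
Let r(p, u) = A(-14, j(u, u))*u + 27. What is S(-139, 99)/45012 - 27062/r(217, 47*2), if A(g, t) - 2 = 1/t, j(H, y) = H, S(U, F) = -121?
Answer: -209735/1674 ≈ -125.29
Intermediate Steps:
A(g, t) = 2 + 1/t
r(p, u) = 27 + u*(2 + 1/u) (r(p, u) = (2 + 1/u)*u + 27 = u*(2 + 1/u) + 27 = 27 + u*(2 + 1/u))
S(-139, 99)/45012 - 27062/r(217, 47*2) = -121/45012 - 27062/(28 + 2*(47*2)) = -121*1/45012 - 27062/(28 + 2*94) = -1/372 - 27062/(28 + 188) = -1/372 - 27062/216 = -1/372 - 27062*1/216 = -1/372 - 13531/108 = -209735/1674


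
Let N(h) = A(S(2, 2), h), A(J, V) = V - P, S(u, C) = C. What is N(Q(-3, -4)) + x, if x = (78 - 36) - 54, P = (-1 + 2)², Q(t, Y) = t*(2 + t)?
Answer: -10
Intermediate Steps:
P = 1 (P = 1² = 1)
A(J, V) = -1 + V (A(J, V) = V - 1*1 = V - 1 = -1 + V)
N(h) = -1 + h
x = -12 (x = 42 - 54 = -12)
N(Q(-3, -4)) + x = (-1 - 3*(2 - 3)) - 12 = (-1 - 3*(-1)) - 12 = (-1 + 3) - 12 = 2 - 12 = -10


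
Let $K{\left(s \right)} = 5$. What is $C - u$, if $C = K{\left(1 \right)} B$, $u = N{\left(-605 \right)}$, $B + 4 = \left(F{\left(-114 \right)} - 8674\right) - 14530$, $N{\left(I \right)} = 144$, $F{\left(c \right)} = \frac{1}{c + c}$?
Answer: $- \frac{26489957}{228} \approx -1.1618 \cdot 10^{5}$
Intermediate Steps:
$F{\left(c \right)} = \frac{1}{2 c}$
$B = - \frac{5291425}{228}$ ($B = -4 - \left(23204 + \frac{1}{228}\right) = -4 + \left(\left(\frac{1}{2} \left(- \frac{1}{114}\right) - 8674\right) - 14530\right) = -4 - \frac{5290513}{228} = - \frac{5291425}{228} \approx -23208.0$)
$u = 144$
$C = - \frac{26457125}{228}$ ($C = 5 \left(- \frac{5291425}{228}\right) = - \frac{26457125}{228} \approx -1.1604 \cdot 10^{5}$)
$C - u = - \frac{26457125}{228} - 144 = - \frac{26489957}{228}$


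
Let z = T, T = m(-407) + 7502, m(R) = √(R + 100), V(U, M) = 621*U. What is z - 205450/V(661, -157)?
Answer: 3079223012/410481 + I*√307 ≈ 7501.5 + 17.521*I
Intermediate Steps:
m(R) = √(100 + R)
T = 7502 + I*√307 (T = √(100 - 407) + 7502 = √(-307) + 7502 = I*√307 + 7502 = 7502 + I*√307 ≈ 7502.0 + 17.521*I)
z = 7502 + I*√307 ≈ 7502.0 + 17.521*I
z - 205450/V(661, -157) = (7502 + I*√307) - 205450/(621*661) = (7502 + I*√307) - 205450/410481 = 3079223012/410481 + I*√307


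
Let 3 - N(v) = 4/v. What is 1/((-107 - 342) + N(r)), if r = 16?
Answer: -4/1785 ≈ -0.0022409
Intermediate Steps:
N(v) = 3 - 4/v
1/((-107 - 342) + N(r)) = 1/((-107 - 342) + (3 - 4/16)) = 1/(-449 + (3 - 4*1/16)) = 1/(-449 + (3 - ¼)) = 1/(-449 + 11/4) = 1/(-1785/4) = -4/1785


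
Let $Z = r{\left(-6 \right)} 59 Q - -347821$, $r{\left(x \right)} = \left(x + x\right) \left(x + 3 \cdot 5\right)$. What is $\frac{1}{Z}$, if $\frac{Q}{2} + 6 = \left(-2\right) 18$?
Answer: $\frac{1}{883069} \approx 1.1324 \cdot 10^{-6}$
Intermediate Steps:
$r{\left(x \right)} = 2 x \left(15 + x\right)$ ($r{\left(x \right)} = 2 x \left(x + 15\right) = 2 x \left(15 + x\right)$)
$Q = -84$ ($Q = -12 + 2 \left(\left(-2\right) 18\right) = -12 + 2 \left(-36\right) = -12 - 72 = -84$)
$Z = 883069$ ($Z = 2 \left(-6\right) \left(15 - 6\right) 59 \left(-84\right) - -347821 = 2 \left(-6\right) 9 \cdot 59 \left(-84\right) + 347821 = \left(-108\right) 59 \left(-84\right) + 347821 = \left(-6372\right) \left(-84\right) + 347821 = 535248 + 347821 = 883069$)
$\frac{1}{Z} = \frac{1}{883069}$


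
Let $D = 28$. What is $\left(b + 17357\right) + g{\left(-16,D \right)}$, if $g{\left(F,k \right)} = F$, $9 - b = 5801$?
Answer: $11549$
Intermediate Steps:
$b = -5792$ ($b = 9 - 5801 = -5792$)
$\left(b + 17357\right) + g{\left(-16,D \right)} = \left(-5792 + 17357\right) - 16 = 11565 - 16 = 11549$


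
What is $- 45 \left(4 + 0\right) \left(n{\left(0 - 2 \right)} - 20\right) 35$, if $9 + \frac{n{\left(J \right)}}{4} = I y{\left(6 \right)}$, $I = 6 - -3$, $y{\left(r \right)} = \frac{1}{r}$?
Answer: $315000$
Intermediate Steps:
$I = 9$ ($I = 6 + 3 = 9$)
$n{\left(J \right)} = -30$ ($n{\left(J \right)} = -36 + 4 \cdot \frac{9}{6} = -36 + 4 \cdot 9 \cdot \frac{1}{6} = -36 + 4 \cdot \frac{3}{2} = -36 + 6 = -30$)
$- 45 \left(4 + 0\right) \left(n{\left(0 - 2 \right)} - 20\right) 35 = - 45 \left(4 + 0\right) \left(-30 - 20\right) 35 = - 45 \cdot 4 \left(-50\right) 35 = \left(-45\right) \left(-200\right) 35 = 9000 \cdot 35 = 315000$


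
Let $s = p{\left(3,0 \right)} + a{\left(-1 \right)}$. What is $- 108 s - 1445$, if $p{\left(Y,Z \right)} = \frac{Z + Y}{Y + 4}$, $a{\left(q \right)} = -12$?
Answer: $- \frac{1367}{7} \approx -195.29$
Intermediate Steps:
$p{\left(Y,Z \right)} = \frac{Y + Z}{4 + Y}$
$s = - \frac{81}{7}$ ($s = \frac{3 + 0}{4 + 3} - 12 = \frac{1}{7} \cdot 3 - 12 = \frac{3}{7} - 12 = - \frac{81}{7} \approx -11.571$)
$- 108 s - 1445 = \left(-108\right) \left(- \frac{81}{7}\right) - 1445 = \frac{8748}{7} - 1445 = - \frac{1367}{7}$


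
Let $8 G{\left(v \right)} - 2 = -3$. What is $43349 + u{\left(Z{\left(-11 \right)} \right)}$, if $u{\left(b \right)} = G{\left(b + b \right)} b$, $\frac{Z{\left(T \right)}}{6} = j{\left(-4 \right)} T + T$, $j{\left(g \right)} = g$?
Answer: $\frac{173297}{4} \approx 43324.0$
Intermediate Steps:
$G{\left(v \right)} = - \frac{1}{8}$ ($G{\left(v \right)} = \frac{1}{4} + \frac{1}{8} \left(-3\right) = \frac{1}{4} - \frac{3}{8} = - \frac{1}{8}$)
$Z{\left(T \right)} = - 18 T$ ($Z{\left(T \right)} = 6 \left(- 4 T + T\right) = 6 \left(- 3 T\right) = - 18 T$)
$u{\left(b \right)} = - \frac{b}{8}$
$43349 + u{\left(Z{\left(-11 \right)} \right)} = 43349 - \frac{\left(-18\right) \left(-11\right)}{8} = 43349 - \frac{99}{4} = \frac{173297}{4}$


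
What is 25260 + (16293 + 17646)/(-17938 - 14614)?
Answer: 822229581/32552 ≈ 25259.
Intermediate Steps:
25260 + (16293 + 17646)/(-17938 - 14614) = 25260 + 33939/(-32552) = 25260 + 33939*(-1/32552) = 25260 - 33939/32552 = 822229581/32552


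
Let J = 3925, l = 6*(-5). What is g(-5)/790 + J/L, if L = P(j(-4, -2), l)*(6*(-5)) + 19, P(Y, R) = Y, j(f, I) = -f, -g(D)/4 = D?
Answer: -309873/7979 ≈ -38.836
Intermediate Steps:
l = -30
g(D) = -4*D
L = -101 (L = (-1*(-4))*(6*(-5)) + 19 = 4*(-30) + 19 = -120 + 19 = -101)
g(-5)/790 + J/L = -4*(-5)/790 + 3925/(-101) = 20*(1/790) + 3925*(-1/101) = 2/79 - 3925/101 = -309873/7979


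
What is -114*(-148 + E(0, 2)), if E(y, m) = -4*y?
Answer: 16872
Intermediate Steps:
-114*(-148 + E(0, 2)) = -114*(-148 - 4*0) = -114*(-148 + 0) = -114*(-148) = 16872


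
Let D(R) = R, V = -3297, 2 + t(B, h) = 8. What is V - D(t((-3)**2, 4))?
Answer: -3303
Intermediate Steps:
t(B, h) = 6 (t(B, h) = -2 + 8 = 6)
V - D(t((-3)**2, 4)) = -3297 - 1*6 = -3297 - 6 = -3303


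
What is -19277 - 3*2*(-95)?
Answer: -18707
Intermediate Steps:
-19277 - 3*2*(-95) = -19277 - 6*(-95) = -19277 - 1*(-570) = -19277 + 570 = -18707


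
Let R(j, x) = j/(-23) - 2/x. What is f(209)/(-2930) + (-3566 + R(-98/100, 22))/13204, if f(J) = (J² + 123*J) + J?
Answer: -1175700246543/48939965800 ≈ -24.023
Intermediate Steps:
f(J) = J² + 124*J
R(j, x) = -2/x - j/23 (R(j, x) = j*(-1/23) - 2/x = -j/23 - 2/x = -2/x - j/23)
f(209)/(-2930) + (-3566 + R(-98/100, 22))/13204 = (209*(124 + 209))/(-2930) + (-3566 + (-2/22 - (-98)/(23*100)))/13204 = (209*333)*(-1/2930) + (-3566 + (-2*1/22 - (-98)/(23*100)))*(1/13204) = 69597*(-1/2930) + (-3566 + (-1/11 - 1/23*(-49/50)))*(1/13204) = -69597/2930 + (-3566 + (-1/11 + 49/1150))*(1/13204) = -69597/2930 + (-3566 - 611/12650)*(1/13204) = -69597/2930 - 45110511/12650*1/13204 = -69597/2930 - 45110511/167030600 = -1175700246543/48939965800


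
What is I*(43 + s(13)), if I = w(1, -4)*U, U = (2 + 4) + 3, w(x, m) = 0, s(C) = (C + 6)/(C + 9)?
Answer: 0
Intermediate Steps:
s(C) = (6 + C)/(9 + C)
U = 9 (U = 6 + 3 = 9)
I = 0 (I = 0*9 = 0)
I*(43 + s(13)) = 0*(43 + (6 + 13)/(9 + 13)) = 0*(43 + 19/22) = 0*(965/22) = 0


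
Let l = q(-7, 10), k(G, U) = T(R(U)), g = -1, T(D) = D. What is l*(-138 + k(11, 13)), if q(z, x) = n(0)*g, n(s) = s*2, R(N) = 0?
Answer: 0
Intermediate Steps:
k(G, U) = 0
n(s) = 2*s
q(z, x) = 0 (q(z, x) = (2*0)*(-1) = 0*(-1) = 0)
l = 0
l*(-138 + k(11, 13)) = 0*(-138 + 0) = 0*(-138) = 0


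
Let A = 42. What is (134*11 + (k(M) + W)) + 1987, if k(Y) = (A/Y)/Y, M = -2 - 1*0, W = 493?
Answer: 7929/2 ≈ 3964.5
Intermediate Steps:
M = -2 (M = -2 + 0 = -2)
k(Y) = 42/Y**2 (k(Y) = (42/Y)/Y = 42/Y**2)
(134*11 + (k(M) + W)) + 1987 = (134*11 + (42/(-2)**2 + 493)) + 1987 = (1474 + (42*(1/4) + 493)) + 1987 = (1474 + (21/2 + 493)) + 1987 = (1474 + 1007/2) + 1987 = 3955/2 + 1987 = 7929/2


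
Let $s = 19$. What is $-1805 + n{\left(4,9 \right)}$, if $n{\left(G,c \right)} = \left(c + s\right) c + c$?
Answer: $-1544$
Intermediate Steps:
$n{\left(G,c \right)} = c + c \left(19 + c\right)$ ($n{\left(G,c \right)} = \left(c + 19\right) c + c = \left(19 + c\right) c + c = c \left(19 + c\right) + c = c + c \left(19 + c\right)$)
$-1805 + n{\left(4,9 \right)} = -1805 + 9 \left(20 + 9\right) = -1805 + 9 \cdot 29 = -1805 + 261 = -1544$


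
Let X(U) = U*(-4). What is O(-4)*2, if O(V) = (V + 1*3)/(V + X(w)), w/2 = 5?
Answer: 1/22 ≈ 0.045455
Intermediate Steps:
w = 10 (w = 2*5 = 10)
X(U) = -4*U
O(V) = (3 + V)/(-40 + V) (O(V) = (V + 1*3)/(V - 4*10) = (V + 3)/(V - 40) = (3 + V)/(-40 + V))
O(-4)*2 = ((3 - 4)/(-40 - 4))*2 = (-1/(-44))*2 = -1/44*(-1)*2 = (1/44)*2 = 1/22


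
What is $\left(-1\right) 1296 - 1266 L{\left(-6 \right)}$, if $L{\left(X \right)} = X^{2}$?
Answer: $-46872$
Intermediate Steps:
$\left(-1\right) 1296 - 1266 L{\left(-6 \right)} = \left(-1\right) 1296 - 1266 \left(-6\right)^{2} = -1296 - 45576 = -46872$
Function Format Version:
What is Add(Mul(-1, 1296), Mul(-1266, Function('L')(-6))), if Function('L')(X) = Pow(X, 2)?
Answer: -46872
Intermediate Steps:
Add(Mul(-1, 1296), Mul(-1266, Function('L')(-6))) = Add(Mul(-1, 1296), Mul(-1266, Pow(-6, 2))) = Add(-1296, Mul(-1266, 36)) = Add(-1296, -45576) = -46872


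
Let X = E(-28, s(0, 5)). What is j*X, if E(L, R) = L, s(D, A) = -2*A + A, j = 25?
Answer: -700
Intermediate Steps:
s(D, A) = -A
X = -28
j*X = 25*(-28) = -700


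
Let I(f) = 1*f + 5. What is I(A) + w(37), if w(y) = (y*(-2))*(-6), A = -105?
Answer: 344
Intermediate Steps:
w(y) = 12*y (w(y) = -2*y*(-6) = 12*y)
I(f) = 5 + f (I(f) = f + 5 = 5 + f)
I(A) + w(37) = (5 - 105) + 12*37 = -100 + 444 = 344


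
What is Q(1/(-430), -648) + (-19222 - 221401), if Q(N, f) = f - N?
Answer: -103746529/430 ≈ -2.4127e+5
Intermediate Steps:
Q(1/(-430), -648) + (-19222 - 221401) = (-648 - 1/(-430)) + (-19222 - 221401) = (-648 - 1*(-1/430)) - 240623 = (-648 + 1/430) - 240623 = -278639/430 - 240623 = -103746529/430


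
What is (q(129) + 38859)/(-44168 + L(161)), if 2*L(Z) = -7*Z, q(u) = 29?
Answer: -77776/89463 ≈ -0.86936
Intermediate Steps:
L(Z) = -7*Z/2 (L(Z) = (-7*Z)/2 = -7*Z/2)
(q(129) + 38859)/(-44168 + L(161)) = (29 + 38859)/(-44168 - 7/2*161) = 38888/(-44168 - 1127/2) = 38888/(-89463/2) = 38888*(-2/89463) = -77776/89463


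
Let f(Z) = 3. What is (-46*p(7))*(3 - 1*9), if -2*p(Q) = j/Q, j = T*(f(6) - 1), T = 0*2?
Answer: 0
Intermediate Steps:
T = 0
j = 0 (j = 0*(3 - 1) = 0*2 = 0)
p(Q) = 0 (p(Q) = -0/Q = -½*0 = 0)
(-46*p(7))*(3 - 1*9) = (-46*0)*(3 - 1*9) = 0*(3 - 9) = 0*(-6) = 0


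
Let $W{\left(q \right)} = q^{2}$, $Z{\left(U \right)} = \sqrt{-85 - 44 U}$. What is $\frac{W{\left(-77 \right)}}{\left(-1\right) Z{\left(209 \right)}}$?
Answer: $\frac{5929 i \sqrt{9281}}{9281} \approx 61.544 i$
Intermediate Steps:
$\frac{W{\left(-77 \right)}}{\left(-1\right) Z{\left(209 \right)}} = \frac{\left(-77\right)^{2}}{\left(-1\right) \sqrt{-85 - 9196}} = \frac{5929}{\left(-1\right) \sqrt{-85 - 9196}} = \frac{5929}{\left(-1\right) \sqrt{-9281}} = \frac{5929}{\left(-1\right) i \sqrt{9281}} = 5929 \frac{i \sqrt{9281}}{9281} = \frac{5929 i \sqrt{9281}}{9281}$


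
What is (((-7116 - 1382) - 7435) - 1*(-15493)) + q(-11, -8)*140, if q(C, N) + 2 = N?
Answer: -1840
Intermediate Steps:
q(C, N) = -2 + N
(((-7116 - 1382) - 7435) - 1*(-15493)) + q(-11, -8)*140 = (((-7116 - 1382) - 7435) - 1*(-15493)) + (-2 - 8)*140 = ((-8498 - 7435) + 15493) - 10*140 = (-15933 + 15493) - 1400 = -440 - 1400 = -1840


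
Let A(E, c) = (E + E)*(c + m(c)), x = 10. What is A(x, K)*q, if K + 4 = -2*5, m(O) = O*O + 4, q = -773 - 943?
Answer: -6383520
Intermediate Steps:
q = -1716
m(O) = 4 + O² (m(O) = O² + 4 = 4 + O²)
K = -14 (K = -4 - 2*5 = -4 - 10 = -14)
A(E, c) = 2*E*(4 + c + c²) (A(E, c) = (E + E)*(c + (4 + c²)) = (2*E)*(4 + c + c²) = 2*E*(4 + c + c²))
A(x, K)*q = (2*10*(4 - 14 + (-14)²))*(-1716) = (2*10*(4 - 14 + 196))*(-1716) = (2*10*186)*(-1716) = 3720*(-1716) = -6383520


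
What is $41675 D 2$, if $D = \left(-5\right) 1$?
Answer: $-416750$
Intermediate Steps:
$D = -5$
$41675 D 2 = 41675 \left(\left(-5\right) 2\right) = 41675 \left(-10\right) = -416750$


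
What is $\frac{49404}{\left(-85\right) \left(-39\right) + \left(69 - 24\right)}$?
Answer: $\frac{4117}{280} \approx 14.704$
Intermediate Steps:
$\frac{49404}{\left(-85\right) \left(-39\right) + \left(69 - 24\right)} = \frac{49404}{3315 + 45} = \frac{49404}{3360} = 49404 \cdot \frac{1}{3360} = \frac{4117}{280}$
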